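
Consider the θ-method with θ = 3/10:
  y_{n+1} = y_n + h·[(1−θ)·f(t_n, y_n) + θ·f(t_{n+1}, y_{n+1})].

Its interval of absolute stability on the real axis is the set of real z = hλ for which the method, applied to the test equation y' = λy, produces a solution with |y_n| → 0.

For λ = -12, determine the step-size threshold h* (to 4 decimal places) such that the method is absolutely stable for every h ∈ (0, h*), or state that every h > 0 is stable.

(-5.0000,0); λ=-12 ⇒ h* = (5)/12 = 0.4167.

With y'=λy (z=hλ):
  y_{n+1} = y_n + z·[7/10·y_n + 3/10·y_{n+1}] ⇒ (1 − 3/10z)y_{n+1} = (1 + 7/10z)y_n
  R(z) = (1 + 7/10z)/(1 − 3/10z).

Find x<0 with |R(x)|<1.
x=-1.57: |R|=0.0673
R=−1: 1+7/10x = −1+3/10x ⇒ -2/5x=2 ⇒ x=2/(-2/5)=-5.0000
Confirm numerically:
  x=-4.279: |R|=0.87371 <1
  x=-3.112: |R|=0.60943 <1
  x=-2.910: |R|=0.55366 <1
  x=-2.031: |R|=0.26204 <1
  x=-5.555: |R|=1.08326 >1
  x=-5.367: |R|=1.05624 >1
Stable set (-5.0000, 0).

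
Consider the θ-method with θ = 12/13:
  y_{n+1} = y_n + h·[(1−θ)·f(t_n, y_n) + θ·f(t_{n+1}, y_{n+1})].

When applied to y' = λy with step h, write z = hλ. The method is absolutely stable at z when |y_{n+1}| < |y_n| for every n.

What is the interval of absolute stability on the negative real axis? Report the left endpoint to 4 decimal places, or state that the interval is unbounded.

With y'=λy (z=hλ):
  y_{n+1} = y_n + z·[1/13·y_n + 12/13·y_{n+1}] ⇒ (1 − 12/13z)y_{n+1} = (1 + 1/13z)y_n
  Hence R(z) = (1 + 1/13z)/(1 − 12/13z).

Find x<0 with |R(x)|<1.
x=-0.59: |R|=0.6180
x=-2: |R|=0.2973
x=-10: |R|=0.0226
x=-100: |R|=0.0717
θ=12/13≥1/2 ⇒ |1+1/13x|<|1−12/13x| ∀x<0 ⇒ interval (−∞,0).

(−∞, 0) — no finite endpoint.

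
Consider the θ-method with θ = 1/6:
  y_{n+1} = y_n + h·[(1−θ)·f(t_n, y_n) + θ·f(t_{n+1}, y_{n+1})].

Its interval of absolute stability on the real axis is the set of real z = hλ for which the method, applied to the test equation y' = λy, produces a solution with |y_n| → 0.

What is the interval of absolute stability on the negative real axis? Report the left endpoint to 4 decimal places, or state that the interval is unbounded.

Set f=λy, z=hλ:
  y_{n+1} = y_n + z·[5/6·y_n + 1/6·y_{n+1}] ⇒ (1 − 1/6z)y_{n+1} = (1 + 5/6z)y_n
  Hence R(z) = (1 + 5/6z)/(1 − 1/6z).

Need |R(x)|<1, x<0.
x=-0.57: |R|=0.4795
R=−1: 1+5/6x = −1+1/6x ⇒ -2/3x=2 ⇒ x=2/(-2/3)=-3.0000
Confirm numerically:
  x=-2.979: |R|=0.99064 <1
  x=-2.757: |R|=0.88900 <1
  x=-2.580: |R|=0.80420 <1
  x=-2.347: |R|=0.68707 <1
  x=-3.579: |R|=1.24178 >1
  x=-3.182: |R|=1.07929 >1
Interval (-3.0000, 0).

z∈(-3.0000,0).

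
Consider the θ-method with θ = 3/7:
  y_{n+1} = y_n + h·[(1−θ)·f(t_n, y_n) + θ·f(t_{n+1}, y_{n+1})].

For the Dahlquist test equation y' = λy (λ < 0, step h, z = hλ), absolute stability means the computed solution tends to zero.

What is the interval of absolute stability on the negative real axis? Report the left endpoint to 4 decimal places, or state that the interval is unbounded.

Test eqn y'=λy, z=hλ:
  y_{n+1} = y_n + z·[4/7·y_n + 3/7·y_{n+1}] ⇒ (1 − 3/7z)y_{n+1} = (1 + 4/7z)y_n
  so R(z) = (1 + 4/7z)/(1 − 3/7z).

Boundary: |R(x)|=1, x<0.
x=-0.62: |R|=0.5102
R=−1: 1+4/7x = −1+3/7x ⇒ -1/7x=2 ⇒ x=2/(-1/7)=-14.0000
Confirm numerically:
  x=-13.164: |R|=0.98202 <1
  x=-11.159: |R|=0.92981 <1
  x=-9.443: |R|=0.87101 <1
  x=-8.905: |R|=0.84888 <1
  x=-14.585: |R|=1.01153 >1
  x=-14.526: |R|=1.01040 >1
  x=-14.106: |R|=1.00215 >1
Stable set (-14.0000, 0).

z∈(-14.0000,0).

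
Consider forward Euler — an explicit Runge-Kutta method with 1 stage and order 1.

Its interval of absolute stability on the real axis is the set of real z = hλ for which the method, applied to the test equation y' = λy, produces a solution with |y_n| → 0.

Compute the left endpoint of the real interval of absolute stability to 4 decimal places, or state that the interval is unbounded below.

Set f=λy, z=hλ:
  order 1, 1-stage ⇒ R(z)=1+z
  (e.g. R(-0.69)=0.31000, |R|=0.31000)

Boundary: |R(x)|=1, x<0.
x=-0.69: |R|=0.3100
|R(-2.05)|=1.0500 |R(-1.69)|=0.6900 |R(-1.5)|=0.5000
Bisect:
  x_lo=-2.8781 |R|=1.8781  x_hi=-0.3926 |R|=0.6074
  mid=-1.63538 |R|=0.63538 →hi
  mid=-2.25674 |R|=1.25674 →lo
  mid=-1.94606 |R|=0.94606 →hi
  mid=-2.10140 |R|=1.10140 →lo
  mid=-2.02373 |R|=1.02373 →lo
  mid=-1.98490 |R|=0.98490 →hi
  mid=-2.00431 |R|=1.00431 →lo
  mid=-1.99460 |R|=0.99460 →hi
  mid=-1.99946 |R|=0.99946 →hi
  mid=-2.00189 |R|=1.00189 →lo
  ...
  [-2.00007,-1.99991] ⇒ x*=-2.0000
Interval (-2.0000, 0).

left endpoint -2.0000.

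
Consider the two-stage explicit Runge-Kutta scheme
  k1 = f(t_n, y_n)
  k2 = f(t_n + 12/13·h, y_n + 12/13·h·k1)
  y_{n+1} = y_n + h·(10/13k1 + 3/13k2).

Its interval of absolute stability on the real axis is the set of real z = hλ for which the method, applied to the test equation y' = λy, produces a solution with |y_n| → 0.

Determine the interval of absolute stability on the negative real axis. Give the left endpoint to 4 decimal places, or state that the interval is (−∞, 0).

Set f=λy, z=hλ:
  k1=λy_n ⇒ h·k1=z·y_n;  k2=λ(1+12/13z)y_n ⇒ h·k2=z(1+12/13z)y_n
  y_{n+1}/y_n = 1 + 10/13z + 3/13z(1+12/13z) = 1 + z + 36/169z²
  Hence R(z) = 1 + z + 36/169z².

Solve |R(x)|<1 on ℝ⁻.
x=-1.5: |R|=0.0207
R=1: x+36/169x²=0 ⇒ x=−169/36=-4.6944; min R=1−1/(4·36/169)=-0.1736>−1
Confirm numerically:
  x=-4.554: |R|=0.86376 <1
  x=-3.994: |R|=0.40407 <1
  x=-2.419: |R|=0.17251 <1
  x=-5.170: |R|=1.52373 >1
  x=-4.841: |R|=1.15113 >1
Interval (-4.6944, 0).

(-4.6944, 0).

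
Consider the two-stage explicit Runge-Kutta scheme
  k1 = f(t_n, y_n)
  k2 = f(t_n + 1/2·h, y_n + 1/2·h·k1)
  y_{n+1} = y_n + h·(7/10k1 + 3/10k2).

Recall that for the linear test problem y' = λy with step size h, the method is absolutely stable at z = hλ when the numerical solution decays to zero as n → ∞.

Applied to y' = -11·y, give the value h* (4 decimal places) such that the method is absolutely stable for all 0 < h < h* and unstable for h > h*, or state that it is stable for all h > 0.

Test eqn y'=λy, z=hλ:
  k1=λy_n ⇒ h·k1=z·y_n;  k2=λ(1+1/2z)y_n ⇒ h·k2=z(1+1/2z)y_n
  y_{n+1}/y_n = 1 + 7/10z + 3/10z(1+1/2z) = 1 + z + 3/20z²
  Hence R(z) = 1 + z + 3/20z².

Find x<0 with |R(x)|<1.
x=-1.07: |R|=0.1017
R=1: x+3/20x²=0 ⇒ x=−20/3=-6.6667; min R=1−1/(4·3/20)=-0.6667>−1
Confirm numerically:
  x=-3.603: |R|=0.65576 <1
  x=-3.508: |R|=0.66209 <1
  x=-2.931: |R|=0.64239 <1
  x=-7.260: |R|=1.64614 >1
  x=-6.853: |R|=1.19154 >1
  x=-6.782: |R|=1.11733 >1
Interval (-6.6667, 0).

(-6.6667,0); λ=-11 ⇒ h* = (20/3)/11 = 0.6061.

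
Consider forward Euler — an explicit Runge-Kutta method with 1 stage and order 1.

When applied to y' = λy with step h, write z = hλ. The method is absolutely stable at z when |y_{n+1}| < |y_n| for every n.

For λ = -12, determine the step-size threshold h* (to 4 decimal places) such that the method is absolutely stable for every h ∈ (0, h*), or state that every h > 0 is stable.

(-2.0000,0); λ=-12 ⇒ h* = 0.1667.

On y'=λy, z=hλ:
  order 1, 1-stage ⇒ R(z)=1+z
  (e.g. R(-1.11)=-0.11000, |R|=0.11000)

Find x<0 with |R(x)|<1.
x=-1.11: |R|=0.1100
|R(-1.1)|=0.1000 |R(-0.57)|=0.4300 |R(-0.56)|=0.4400
Bisect:
  x_lo=-2.6722 |R|=1.6722  x_hi=-0.1079 |R|=0.8921
  mid=-1.39004 |R|=0.39004 →hi
  mid=-2.03110 |R|=1.03110 →lo
  mid=-1.71057 |R|=0.71057 →hi
  mid=-1.87084 |R|=0.87084 →hi
  mid=-1.95097 |R|=0.95097 →hi
  mid=-1.99104 |R|=0.99104 →hi
  mid=-2.01107 |R|=1.01107 →lo
  mid=-2.00105 |R|=1.00105 →lo
  mid=-1.99605 |R|=0.99605 →hi
  mid=-1.99855 |R|=0.99855 →hi
  ...
  [-2.00012,-1.99996] ⇒ x*=-2.0000
So |R|<1 on (-2.0000, 0).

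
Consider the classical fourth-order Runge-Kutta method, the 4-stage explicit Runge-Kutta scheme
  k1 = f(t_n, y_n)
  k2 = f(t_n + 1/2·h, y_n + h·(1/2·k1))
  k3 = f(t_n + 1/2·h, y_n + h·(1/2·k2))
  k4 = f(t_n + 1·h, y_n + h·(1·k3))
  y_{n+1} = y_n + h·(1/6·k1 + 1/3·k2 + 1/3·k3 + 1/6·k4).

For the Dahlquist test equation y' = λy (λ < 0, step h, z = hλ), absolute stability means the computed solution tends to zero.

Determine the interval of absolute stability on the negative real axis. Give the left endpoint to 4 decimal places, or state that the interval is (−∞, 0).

(-2.7853, 0).

On y'=λy, z=hλ:
  order 4, 4-stage ⇒ R(z)=1+z+z^2/2+z^3/6+z^4/24
  (e.g. R(-1.36)=0.28810, |R|=0.28810)

Need |R(x)|<1, x<0.
x=-1.36: |R|=0.2881
|R(-2.02)|=0.3402 |R(-1.93)|=0.3124 |R(-1.33)|=0.2927
Bisect:
  x_lo=-3.3393 |R|=2.2111  x_hi=-0.1683 |R|=0.8451
  mid=-1.75381 |R|=0.27924 →hi
  mid=-2.54656 |R|=0.69581 →hi
  mid=-2.94293 |R|=1.26488 →lo
  mid=-2.74475 |R|=0.94057 →hi
  mid=-2.84384 |R|=1.09192 →lo
  mid=-2.79429 |R|=1.01365 →lo
  mid=-2.76952 |R|=0.97648 →hi
  mid=-2.78191 |R|=0.99491 →hi
  mid=-2.78810 |R|=1.00424 →lo
  mid=-2.78500 |R|=0.99956 →hi
  ...
  [-2.78539,-2.78520] ⇒ x*=-2.7853
Interval (-2.7853, 0).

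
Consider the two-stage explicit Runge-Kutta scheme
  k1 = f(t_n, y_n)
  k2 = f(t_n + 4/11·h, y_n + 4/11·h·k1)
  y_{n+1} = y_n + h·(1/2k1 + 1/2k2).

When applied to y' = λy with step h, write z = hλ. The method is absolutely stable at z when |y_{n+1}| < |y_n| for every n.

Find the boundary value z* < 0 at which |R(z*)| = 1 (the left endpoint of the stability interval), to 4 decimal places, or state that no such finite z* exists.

Set f=λy, z=hλ:
  k1=λy_n ⇒ h·k1=z·y_n;  k2=λ(1+4/11z)y_n ⇒ h·k2=z(1+4/11z)y_n
  y_{n+1}/y_n = 1 + 1/2z + 1/2z(1+4/11z) = 1 + z + 2/11z²
  Hence R(z) = 1 + z + 2/11z².

Find x<0 with |R(x)|<1.
x=-1.74: |R|=0.1895
R=1: x+2/11x²=0 ⇒ x=−11/2=-5.5000; min R=1−1/(4·2/11)=-0.3750>−1
Confirm numerically:
  x=-4.954: |R|=0.50820 <1
  x=-2.754: |R|=0.37500 <1
  x=-2.474: |R|=0.36115 <1
  x=-5.995: |R|=1.53955 >1
  x=-5.981: |R|=1.52307 >1
  x=-5.636: |R|=1.13936 >1
So |R|<1 on (-5.5000, 0).

z* = -5.5000.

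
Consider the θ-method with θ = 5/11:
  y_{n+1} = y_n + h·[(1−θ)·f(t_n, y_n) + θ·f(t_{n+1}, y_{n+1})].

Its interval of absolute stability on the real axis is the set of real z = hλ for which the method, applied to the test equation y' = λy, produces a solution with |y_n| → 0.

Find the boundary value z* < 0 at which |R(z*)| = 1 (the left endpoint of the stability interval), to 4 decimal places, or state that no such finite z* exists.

z* = -22.0000.

On y'=λy, z=hλ:
  y_{n+1} = y_n + z·[6/11·y_n + 5/11·y_{n+1}] ⇒ (1 − 5/11z)y_{n+1} = (1 + 6/11z)y_n
  Hence R(z) = (1 + 6/11z)/(1 − 5/11z).

Find x<0 with |R(x)|<1.
x=-1.17: |R|=0.2362
R=−1: 1+6/11x = −1+5/11x ⇒ -1/11x=2 ⇒ x=2/(-1/11)=-22.0000
Confirm numerically:
  x=-21.800: |R|=0.99833 <1
  x=-21.508: |R|=0.99585 <1
  x=-14.960: |R|=0.91795 <1
  x=-9.108: |R|=0.77198 <1
  x=-22.427: |R|=1.00347 >1
  x=-22.056: |R|=1.00046 >1
So |R|<1 on (-22.0000, 0).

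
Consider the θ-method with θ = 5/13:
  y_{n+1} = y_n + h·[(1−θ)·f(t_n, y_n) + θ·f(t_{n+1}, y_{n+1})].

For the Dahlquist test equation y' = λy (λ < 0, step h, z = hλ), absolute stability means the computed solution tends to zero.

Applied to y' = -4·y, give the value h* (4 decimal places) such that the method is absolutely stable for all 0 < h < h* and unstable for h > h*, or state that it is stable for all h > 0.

(-8.6667,0); λ=-4 ⇒ h* = (26/3)/4 = 2.1667.

Set f=λy, z=hλ:
  y_{n+1} = y_n + z·[8/13·y_n + 5/13·y_{n+1}] ⇒ (1 − 5/13z)y_{n+1} = (1 + 8/13z)y_n
  ⇒ R(z) = (1 + 8/13z)/(1 − 5/13z).

Find x<0 with |R(x)|<1.
x=-0.71: |R|=0.4423
R=−1: 1+8/13x = −1+5/13x ⇒ -3/13x=2 ⇒ x=2/(-3/13)=-8.6667
Confirm numerically:
  x=-8.527: |R|=0.99247 <1
  x=-5.813: |R|=0.79648 <1
  x=-5.212: |R|=0.73466 <1
  x=-4.520: |R|=0.65056 <1
  x=-8.990: |R|=1.01674 >1
  x=-8.758: |R|=1.00482 >1
  x=-8.737: |R|=1.00372 >1
Stable set (-8.6667, 0).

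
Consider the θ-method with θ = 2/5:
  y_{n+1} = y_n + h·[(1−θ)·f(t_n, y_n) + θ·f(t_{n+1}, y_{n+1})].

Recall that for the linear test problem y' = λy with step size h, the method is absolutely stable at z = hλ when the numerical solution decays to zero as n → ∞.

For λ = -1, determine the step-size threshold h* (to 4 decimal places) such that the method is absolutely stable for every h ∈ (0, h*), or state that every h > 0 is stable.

(-10.0000,0); λ=-1 ⇒ h* = (10)/1 = 10.0000.

On y'=λy, z=hλ:
  y_{n+1} = y_n + z·[3/5·y_n + 2/5·y_{n+1}] ⇒ (1 − 2/5z)y_{n+1} = (1 + 3/5z)y_n
  R(z) = (1 + 3/5z)/(1 − 2/5z).

Solve |R(x)|<1 on ℝ⁻.
x=-1.79: |R|=0.0431
R=−1: 1+3/5x = −1+2/5x ⇒ -1/5x=2 ⇒ x=2/(-1/5)=-10.0000
Confirm numerically:
  x=-7.118: |R|=0.85018 <1
  x=-4.711: |R|=0.63327 <1
  x=-4.541: |R|=0.61234 <1
  x=-10.492: |R|=1.01893 >1
  x=-10.094: |R|=1.00373 >1
  x=-10.059: |R|=1.00235 >1
Stable set (-10.0000, 0).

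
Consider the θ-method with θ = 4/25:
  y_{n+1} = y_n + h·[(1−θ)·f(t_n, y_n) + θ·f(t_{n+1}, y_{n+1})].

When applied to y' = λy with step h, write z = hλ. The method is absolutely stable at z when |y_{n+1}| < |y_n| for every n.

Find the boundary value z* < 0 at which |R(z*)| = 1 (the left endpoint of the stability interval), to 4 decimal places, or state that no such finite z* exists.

z* = -2.9412.

On y'=λy, z=hλ:
  y_{n+1} = y_n + z·[21/25·y_n + 4/25·y_{n+1}] ⇒ (1 − 4/25z)y_{n+1} = (1 + 21/25z)y_n
  Hence R(z) = (1 + 21/25z)/(1 − 4/25z).

Boundary: |R(x)|=1, x<0.
x=-1.02: |R|=0.1231
R=−1: 1+21/25x = −1+4/25x ⇒ -17/25x=2 ⇒ x=2/(-17/25)=-2.9412
Confirm numerically:
  x=-2.736: |R|=0.90296 <1
  x=-2.381: |R|=0.72416 <1
  x=-2.005: |R|=0.51802 <1
  x=-1.248: |R|=0.04028 <1
  x=-3.527: |R|=1.25465 >1
  x=-3.368: |R|=1.18860 >1
Stable set (-2.9412, 0).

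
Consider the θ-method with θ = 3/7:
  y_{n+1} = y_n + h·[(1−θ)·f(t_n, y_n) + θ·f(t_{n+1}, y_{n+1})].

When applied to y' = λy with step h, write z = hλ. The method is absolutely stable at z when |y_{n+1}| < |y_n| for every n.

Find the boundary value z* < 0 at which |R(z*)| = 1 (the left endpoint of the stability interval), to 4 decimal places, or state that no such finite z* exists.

left endpoint -14.0000.

Set f=λy, z=hλ:
  y_{n+1} = y_n + z·[4/7·y_n + 3/7·y_{n+1}] ⇒ (1 − 3/7z)y_{n+1} = (1 + 4/7z)y_n
  R(z) = (1 + 4/7z)/(1 − 3/7z).

Find x<0 with |R(x)|<1.
x=-0.8: |R|=0.4043
R=−1: 1+4/7x = −1+3/7x ⇒ -1/7x=2 ⇒ x=2/(-1/7)=-14.0000
Confirm numerically:
  x=-13.216: |R|=0.98319 <1
  x=-11.872: |R|=0.95007 <1
  x=-11.517: |R|=0.94024 <1
  x=-8.151: |R|=0.81404 <1
  x=-14.544: |R|=1.01074 >1
  x=-14.473: |R|=1.00938 >1
  x=-14.039: |R|=1.00079 >1
So |R|<1 on (-14.0000, 0).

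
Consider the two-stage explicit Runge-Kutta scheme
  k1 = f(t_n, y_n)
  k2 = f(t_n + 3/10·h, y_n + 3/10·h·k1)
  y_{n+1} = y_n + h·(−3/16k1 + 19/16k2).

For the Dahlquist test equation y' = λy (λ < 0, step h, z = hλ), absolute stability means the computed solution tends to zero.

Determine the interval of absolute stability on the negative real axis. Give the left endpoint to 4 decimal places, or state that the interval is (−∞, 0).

(-2.8070, 0).

Test eqn y'=λy, z=hλ:
  k1=λy_n ⇒ h·k1=z·y_n;  k2=λ(1+3/10z)y_n ⇒ h·k2=z(1+3/10z)y_n
  y_{n+1}/y_n = 1 − 3/16z + 19/16z(1+3/10z) = 1 + z + 57/160z²
  Hence R(z) = 1 + z + 57/160z².

Find x<0 with |R(x)|<1.
x=-0.71: |R|=0.4696
R=1: x+57/160x²=0 ⇒ x=−160/57=-2.8070; min R=1−1/(4·57/160)=0.2982>−1
Confirm numerically:
  x=-2.272: |R|=0.56696 <1
  x=-1.619: |R|=0.31479 <1
  x=-1.542: |R|=0.30508 <1
  x=-1.285: |R|=0.30325 <1
  x=-3.070: |R|=1.28762 >1
  x=-2.996: |R|=1.20171 >1
  x=-2.915: |R|=1.11214 >1
So |R|<1 on (-2.8070, 0).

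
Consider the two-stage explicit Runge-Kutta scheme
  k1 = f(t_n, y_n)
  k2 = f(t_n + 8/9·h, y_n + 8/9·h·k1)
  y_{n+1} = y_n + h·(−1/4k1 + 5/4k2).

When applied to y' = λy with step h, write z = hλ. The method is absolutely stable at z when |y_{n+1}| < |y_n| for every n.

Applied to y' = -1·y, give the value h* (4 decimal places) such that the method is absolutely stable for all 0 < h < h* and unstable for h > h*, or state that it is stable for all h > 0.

On y'=λy, z=hλ:
  k1=λy_n ⇒ h·k1=z·y_n;  k2=λ(1+8/9z)y_n ⇒ h·k2=z(1+8/9z)y_n
  y_{n+1}/y_n = 1 − 1/4z + 5/4z(1+8/9z) = 1 + z + 10/9z²
  ⇒ R(z) = 1 + z + 10/9z².

Find x<0 with |R(x)|<1.
x=-1.55: |R|=2.1194
R=1: x+10/9x²=0 ⇒ x=−9/10=-0.9000; min R=1−1/(4·10/9)=0.7750>−1
Confirm numerically:
  x=-0.800: |R|=0.91111 <1
  x=-0.629: |R|=0.81060 <1
  x=-0.547: |R|=0.78545 <1
  x=-0.452: |R|=0.77500 <1
  x=-1.410: |R|=1.79900 >1
  x=-1.344: |R|=1.66304 >1
  x=-1.180: |R|=1.36711 >1
Interval (-0.9000, 0).

(-0.9000,0); λ=-1 ⇒ h* = (9/10)/1 = 0.9000.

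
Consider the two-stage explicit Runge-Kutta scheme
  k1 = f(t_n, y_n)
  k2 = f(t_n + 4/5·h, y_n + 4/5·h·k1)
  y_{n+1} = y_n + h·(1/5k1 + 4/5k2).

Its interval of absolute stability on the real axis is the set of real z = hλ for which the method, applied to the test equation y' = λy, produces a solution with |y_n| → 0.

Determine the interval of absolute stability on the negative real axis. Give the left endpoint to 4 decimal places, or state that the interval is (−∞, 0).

(-1.5625, 0).

Set f=λy, z=hλ:
  k1=λy_n ⇒ h·k1=z·y_n;  k2=λ(1+4/5z)y_n ⇒ h·k2=z(1+4/5z)y_n
  y_{n+1}/y_n = 1 + 1/5z + 4/5z(1+4/5z) = 1 + z + 16/25z²
  R(z) = 1 + z + 16/25z².

Boundary: |R(x)|=1, x<0.
x=-0.6: |R|=0.6304
R=1: x+16/25x²=0 ⇒ x=−25/16=-1.5625; min R=1−1/(4·16/25)=0.6094>−1
Confirm numerically:
  x=-1.496: |R|=0.93633 <1
  x=-0.866: |R|=0.61397 <1
  x=-0.858: |R|=0.61314 <1
  x=-0.711: |R|=0.61253 <1
  x=-1.775: |R|=1.24140 >1
  x=-1.656: |R|=1.09910 >1
Interval (-1.5625, 0).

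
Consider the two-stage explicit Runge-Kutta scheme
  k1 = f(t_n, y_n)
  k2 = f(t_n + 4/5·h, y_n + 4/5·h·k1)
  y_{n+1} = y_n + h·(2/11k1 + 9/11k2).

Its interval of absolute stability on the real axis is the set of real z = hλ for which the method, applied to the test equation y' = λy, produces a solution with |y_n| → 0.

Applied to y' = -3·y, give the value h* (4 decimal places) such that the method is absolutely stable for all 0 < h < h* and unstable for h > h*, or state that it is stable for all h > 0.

(-1.5278,0); λ=-3 ⇒ h* = (55/36)/3 = 0.5093.

On y'=λy, z=hλ:
  k1=λy_n ⇒ h·k1=z·y_n;  k2=λ(1+4/5z)y_n ⇒ h·k2=z(1+4/5z)y_n
  y_{n+1}/y_n = 1 + 2/11z + 9/11z(1+4/5z) = 1 + z + 36/55z²
  R(z) = 1 + z + 36/55z².

Need |R(x)|<1, x<0.
x=-1.07: |R|=0.6794
R=1: x+36/55x²=0 ⇒ x=−55/36=-1.5278; min R=1−1/(4·36/55)=0.6181>−1
Confirm numerically:
  x=-1.466: |R|=0.94072 <1
  x=-1.271: |R|=0.78638 <1
  x=-0.836: |R|=0.62146 <1
  x=-0.767: |R|=0.61806 <1
  x=-1.653: |R|=1.13549 >1
  x=-1.572: |R|=1.04550 >1
Stable set (-1.5278, 0).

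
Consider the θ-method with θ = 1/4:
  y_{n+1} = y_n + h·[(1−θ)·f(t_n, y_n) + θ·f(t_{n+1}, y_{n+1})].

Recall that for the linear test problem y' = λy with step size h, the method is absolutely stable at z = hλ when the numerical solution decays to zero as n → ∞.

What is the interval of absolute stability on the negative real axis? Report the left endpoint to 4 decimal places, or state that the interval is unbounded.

With y'=λy (z=hλ):
  y_{n+1} = y_n + z·[3/4·y_n + 1/4·y_{n+1}] ⇒ (1 − 1/4z)y_{n+1} = (1 + 3/4z)y_n
  ⇒ R(z) = (1 + 3/4z)/(1 − 1/4z).

Solve |R(x)|<1 on ℝ⁻.
x=-1.24: |R|=0.0534
R=−1: 1+3/4x = −1+1/4x ⇒ -1/2x=2 ⇒ x=2/(-1/2)=-4.0000
Confirm numerically:
  x=-3.348: |R|=0.82254 <1
  x=-2.668: |R|=0.60048 <1
  x=-1.639: |R|=0.16262 <1
  x=-4.516: |R|=1.12118 >1
  x=-4.436: |R|=1.10337 >1
  x=-4.157: |R|=1.03849 >1
So |R|<1 on (-4.0000, 0).

z∈(-4.0000,0).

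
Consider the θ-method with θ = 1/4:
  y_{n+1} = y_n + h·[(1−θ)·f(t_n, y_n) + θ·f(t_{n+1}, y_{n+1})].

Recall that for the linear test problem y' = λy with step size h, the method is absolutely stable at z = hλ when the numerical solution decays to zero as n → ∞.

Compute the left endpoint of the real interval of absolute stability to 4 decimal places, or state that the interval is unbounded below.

Test eqn y'=λy, z=hλ:
  y_{n+1} = y_n + z·[3/4·y_n + 1/4·y_{n+1}] ⇒ (1 − 1/4z)y_{n+1} = (1 + 3/4z)y_n
  so R(z) = (1 + 3/4z)/(1 − 1/4z).

Solve |R(x)|<1 on ℝ⁻.
x=-1.46: |R|=0.0696
R=−1: 1+3/4x = −1+1/4x ⇒ -1/2x=2 ⇒ x=2/(-1/2)=-4.0000
Confirm numerically:
  x=-3.958: |R|=0.98944 <1
  x=-3.522: |R|=0.87291 <1
  x=-3.396: |R|=0.83667 <1
  x=-1.868: |R|=0.27335 <1
  x=-4.295: |R|=1.07113 >1
  x=-4.259: |R|=1.06272 >1
Interval (-4.0000, 0).

z* = -4.0000.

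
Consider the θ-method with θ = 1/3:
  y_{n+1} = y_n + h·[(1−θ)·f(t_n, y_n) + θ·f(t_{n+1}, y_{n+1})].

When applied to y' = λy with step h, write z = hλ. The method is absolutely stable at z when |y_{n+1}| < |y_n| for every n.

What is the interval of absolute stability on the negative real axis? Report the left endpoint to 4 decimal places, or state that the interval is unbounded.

(-6.0000, 0).

Test eqn y'=λy, z=hλ:
  y_{n+1} = y_n + z·[2/3·y_n + 1/3·y_{n+1}] ⇒ (1 − 1/3z)y_{n+1} = (1 + 2/3z)y_n
  Hence R(z) = (1 + 2/3z)/(1 − 1/3z).

Find x<0 with |R(x)|<1.
x=-1.74: |R|=0.1013
R=−1: 1+2/3x = −1+1/3x ⇒ -1/3x=2 ⇒ x=2/(-1/3)=-6.0000
Confirm numerically:
  x=-5.766: |R|=0.97331 <1
  x=-5.209: |R|=0.90364 <1
  x=-4.464: |R|=0.79421 <1
  x=-4.197: |R|=0.74948 <1
  x=-6.317: |R|=1.03402 >1
  x=-6.218: |R|=1.02365 >1
  x=-6.178: |R|=1.01939 >1
Stable set (-6.0000, 0).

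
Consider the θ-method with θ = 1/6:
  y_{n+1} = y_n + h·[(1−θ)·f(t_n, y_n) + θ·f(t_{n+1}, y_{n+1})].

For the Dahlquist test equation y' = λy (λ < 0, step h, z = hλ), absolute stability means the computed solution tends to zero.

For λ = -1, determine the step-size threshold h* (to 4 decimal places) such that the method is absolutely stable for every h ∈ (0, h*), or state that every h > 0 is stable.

On y'=λy, z=hλ:
  y_{n+1} = y_n + z·[5/6·y_n + 1/6·y_{n+1}] ⇒ (1 − 1/6z)y_{n+1} = (1 + 5/6z)y_n
  ⇒ R(z) = (1 + 5/6z)/(1 − 1/6z).

Need |R(x)|<1, x<0.
x=-0.69: |R|=0.3812
R=−1: 1+5/6x = −1+1/6x ⇒ -2/3x=2 ⇒ x=2/(-2/3)=-3.0000
Confirm numerically:
  x=-2.718: |R|=0.87061 <1
  x=-1.900: |R|=0.44304 <1
  x=-1.466: |R|=0.17814 <1
  x=-1.371: |R|=0.11600 <1
  x=-3.241: |R|=1.10432 >1
  x=-3.037: |R|=1.01638 >1
Interval (-3.0000, 0).

(-3.0000,0); λ=-1 ⇒ h* = (3)/1 = 3.0000.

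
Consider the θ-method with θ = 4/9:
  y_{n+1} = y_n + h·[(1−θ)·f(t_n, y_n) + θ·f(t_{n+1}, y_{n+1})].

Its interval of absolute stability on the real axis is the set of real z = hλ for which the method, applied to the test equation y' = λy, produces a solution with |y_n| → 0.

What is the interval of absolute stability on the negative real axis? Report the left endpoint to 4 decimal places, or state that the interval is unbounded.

With y'=λy (z=hλ):
  y_{n+1} = y_n + z·[5/9·y_n + 4/9·y_{n+1}] ⇒ (1 − 4/9z)y_{n+1} = (1 + 5/9z)y_n
  ⇒ R(z) = (1 + 5/9z)/(1 − 4/9z).

Boundary: |R(x)|=1, x<0.
x=-1.11: |R|=0.2567
R=−1: 1+5/9x = −1+4/9x ⇒ -1/9x=2 ⇒ x=2/(-1/9)=-18.0000
Confirm numerically:
  x=-17.262: |R|=0.99054 <1
  x=-15.474: |R|=0.96437 <1
  x=-13.364: |R|=0.92577 <1
  x=-18.540: |R|=1.00649 >1
  x=-18.297: |R|=1.00361 >1
So |R|<1 on (-18.0000, 0).

z∈(-18.0000,0).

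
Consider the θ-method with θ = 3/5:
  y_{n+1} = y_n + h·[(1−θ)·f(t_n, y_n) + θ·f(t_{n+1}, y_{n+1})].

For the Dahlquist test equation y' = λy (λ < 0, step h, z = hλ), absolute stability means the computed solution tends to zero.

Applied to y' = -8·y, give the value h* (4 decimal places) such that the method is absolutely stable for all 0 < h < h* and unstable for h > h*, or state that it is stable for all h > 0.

With y'=λy (z=hλ):
  y_{n+1} = y_n + z·[2/5·y_n + 3/5·y_{n+1}] ⇒ (1 − 3/5z)y_{n+1} = (1 + 2/5z)y_n
  ⇒ R(z) = (1 + 2/5z)/(1 − 3/5z).

Need |R(x)|<1, x<0.
x=-1.08: |R|=0.3447
x=-2: |R|=0.0909
x=-10: |R|=0.4286
x=-100: |R|=0.6393
θ=3/5≥1/2 ⇒ |1+2/5x|<|1−3/5x| ∀x<0 ⇒ stable on all of ℝ⁻.

unbounded; (−∞, 0). Any h>0 works for λ=-8.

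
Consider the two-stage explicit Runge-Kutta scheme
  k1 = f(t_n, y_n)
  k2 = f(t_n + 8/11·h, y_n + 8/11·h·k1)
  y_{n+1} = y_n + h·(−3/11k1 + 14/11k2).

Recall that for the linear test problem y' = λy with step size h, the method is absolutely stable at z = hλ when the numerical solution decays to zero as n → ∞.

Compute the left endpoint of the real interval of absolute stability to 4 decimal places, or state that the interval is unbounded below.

z* = -1.0804.

On y'=λy, z=hλ:
  k1=λy_n ⇒ h·k1=z·y_n;  k2=λ(1+8/11z)y_n ⇒ h·k2=z(1+8/11z)y_n
  y_{n+1}/y_n = 1 − 3/11z + 14/11z(1+8/11z) = 1 + z + 112/121z²
  R(z) = 1 + z + 112/121z².

Boundary: |R(x)|=1, x<0.
x=-1.06: |R|=0.9800
R=1: x+112/121x²=0 ⇒ x=−121/112=-1.0804; min R=1−1/(4·112/121)=0.7299>−1
Confirm numerically:
  x=-0.853: |R|=0.82049 <1
  x=-0.790: |R|=0.78768 <1
  x=-0.468: |R|=0.73473 <1
  x=-1.608: |R|=1.78534 >1
  x=-1.180: |R|=1.10883 >1
So |R|<1 on (-1.0804, 0).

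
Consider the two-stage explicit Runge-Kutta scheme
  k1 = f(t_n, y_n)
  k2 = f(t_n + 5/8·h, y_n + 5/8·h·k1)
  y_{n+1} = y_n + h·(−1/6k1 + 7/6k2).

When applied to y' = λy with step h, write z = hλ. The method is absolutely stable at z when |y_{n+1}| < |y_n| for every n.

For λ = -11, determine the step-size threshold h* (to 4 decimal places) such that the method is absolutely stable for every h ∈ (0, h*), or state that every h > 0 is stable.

Test eqn y'=λy, z=hλ:
  k1=λy_n ⇒ h·k1=z·y_n;  k2=λ(1+5/8z)y_n ⇒ h·k2=z(1+5/8z)y_n
  y_{n+1}/y_n = 1 − 1/6z + 7/6z(1+5/8z) = 1 + z + 35/48z²
  R(z) = 1 + z + 35/48z².

Boundary: |R(x)|=1, x<0.
x=-1.57: |R|=1.2273
R=1: x+35/48x²=0 ⇒ x=−48/35=-1.3714; min R=1−1/(4·35/48)=0.6571>−1
Confirm numerically:
  x=-1.333: |R|=0.96265 <1
  x=-1.050: |R|=0.75391 <1
  x=-0.730: |R|=0.65857 <1
  x=-0.595: |R|=0.66314 <1
  x=-1.781: |R|=1.53189 >1
  x=-1.529: |R|=1.17568 >1
Interval (-1.3714, 0).

(-1.3714,0); λ=-11 ⇒ h* = (48/35)/11 = 0.1247.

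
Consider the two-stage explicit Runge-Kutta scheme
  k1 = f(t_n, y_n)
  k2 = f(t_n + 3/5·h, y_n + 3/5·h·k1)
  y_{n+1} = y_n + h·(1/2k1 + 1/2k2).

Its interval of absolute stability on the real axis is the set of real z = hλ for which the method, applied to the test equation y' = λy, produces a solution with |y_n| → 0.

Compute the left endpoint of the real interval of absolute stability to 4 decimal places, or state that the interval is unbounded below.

z* = -3.3333.

On y'=λy, z=hλ:
  k1=λy_n ⇒ h·k1=z·y_n;  k2=λ(1+3/5z)y_n ⇒ h·k2=z(1+3/5z)y_n
  y_{n+1}/y_n = 1 + 1/2z + 1/2z(1+3/5z) = 1 + z + 3/10z²
  so R(z) = 1 + z + 3/10z².

Boundary: |R(x)|=1, x<0.
x=-1.79: |R|=0.1712
R=1: x+3/10x²=0 ⇒ x=−10/3=-3.3333; min R=1−1/(4·3/10)=0.1667>−1
Confirm numerically:
  x=-2.656: |R|=0.46030 <1
  x=-2.580: |R|=0.41692 <1
  x=-2.346: |R|=0.30511 <1
  x=-2.249: |R|=0.26840 <1
  x=-3.868: |R|=1.62043 >1
  x=-3.706: |R|=1.41433 >1
  x=-3.573: |R|=1.25690 >1
Stable set (-3.3333, 0).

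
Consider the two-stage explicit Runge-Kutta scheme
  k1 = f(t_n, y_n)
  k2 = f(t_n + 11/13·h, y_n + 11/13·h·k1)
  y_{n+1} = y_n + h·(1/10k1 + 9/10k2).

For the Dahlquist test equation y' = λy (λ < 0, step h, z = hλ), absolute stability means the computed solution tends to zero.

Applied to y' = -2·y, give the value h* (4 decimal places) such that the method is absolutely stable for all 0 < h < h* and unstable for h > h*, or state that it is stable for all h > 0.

(-1.3131,0); λ=-2 ⇒ h* = (130/99)/2 = 0.6566.

Test eqn y'=λy, z=hλ:
  k1=λy_n ⇒ h·k1=z·y_n;  k2=λ(1+11/13z)y_n ⇒ h·k2=z(1+11/13z)y_n
  y_{n+1}/y_n = 1 + 1/10z + 9/10z(1+11/13z) = 1 + z + 99/130z²
  so R(z) = 1 + z + 99/130z².

Boundary: |R(x)|=1, x<0.
x=-0.84: |R|=0.6973
R=1: x+99/130x²=0 ⇒ x=−130/99=-1.3131; min R=1−1/(4·99/130)=0.6717>−1
Confirm numerically:
  x=-1.037: |R|=0.78193 <1
  x=-0.916: |R|=0.72297 <1
  x=-0.904: |R|=0.71834 <1
  x=-0.562: |R|=0.67853 <1
  x=-1.869: |R|=1.79118 >1
  x=-1.650: |R|=1.42329 >1
  x=-1.374: |R|=1.06369 >1
Interval (-1.3131, 0).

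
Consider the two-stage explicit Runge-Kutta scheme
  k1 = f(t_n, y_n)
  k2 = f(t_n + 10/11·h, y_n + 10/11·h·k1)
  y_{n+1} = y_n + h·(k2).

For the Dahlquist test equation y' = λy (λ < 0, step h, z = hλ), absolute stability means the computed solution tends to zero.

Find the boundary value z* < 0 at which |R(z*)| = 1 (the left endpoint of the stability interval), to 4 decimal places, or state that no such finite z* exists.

z* = -1.1000.

With y'=λy (z=hλ):
  k1=λy_n ⇒ h·k1=z·y_n;  k2=λ(1+10/11z)y_n ⇒ h·k2=z(1+10/11z)y_n
  y_{n+1}/y_n = 1 + z(1+10/11z) = 1 + z + 10/11z²
  R(z) = 1 + z + 10/11z².

Boundary: |R(x)|=1, x<0.
x=-1.46: |R|=1.4778
R=1: x+10/11x²=0 ⇒ x=−11/10=-1.1000; min R=1−1/(4·10/11)=0.7250>−1
Confirm numerically:
  x=-0.823: |R|=0.79275 <1
  x=-0.791: |R|=0.77780 <1
  x=-0.670: |R|=0.73809 <1
  x=-0.515: |R|=0.72611 <1
  x=-1.443: |R|=1.44995 >1
  x=-1.162: |R|=1.06549 >1
So |R|<1 on (-1.1000, 0).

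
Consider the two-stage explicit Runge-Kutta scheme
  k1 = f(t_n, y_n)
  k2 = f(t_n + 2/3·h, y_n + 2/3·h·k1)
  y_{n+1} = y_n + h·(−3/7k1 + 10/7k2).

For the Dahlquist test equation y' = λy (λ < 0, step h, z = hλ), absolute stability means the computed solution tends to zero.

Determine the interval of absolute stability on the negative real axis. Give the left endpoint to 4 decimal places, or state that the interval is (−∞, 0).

With y'=λy (z=hλ):
  k1=λy_n ⇒ h·k1=z·y_n;  k2=λ(1+2/3z)y_n ⇒ h·k2=z(1+2/3z)y_n
  y_{n+1}/y_n = 1 − 3/7z + 10/7z(1+2/3z) = 1 + z + 20/21z²
  Hence R(z) = 1 + z + 20/21z².

Find x<0 with |R(x)|<1.
x=-0.6: |R|=0.7429
R=1: x+20/21x²=0 ⇒ x=−21/20=-1.0500; min R=1−1/(4·20/21)=0.7375>−1
Confirm numerically:
  x=-0.925: |R|=0.88988 <1
  x=-0.804: |R|=0.81163 <1
  x=-0.479: |R|=0.73952 <1
  x=-0.431: |R|=0.74592 <1
  x=-1.600: |R|=1.83810 >1
  x=-1.327: |R|=1.35008 >1
  x=-1.304: |R|=1.31544 >1
Stable set (-1.0500, 0).

z∈(-1.0500,0).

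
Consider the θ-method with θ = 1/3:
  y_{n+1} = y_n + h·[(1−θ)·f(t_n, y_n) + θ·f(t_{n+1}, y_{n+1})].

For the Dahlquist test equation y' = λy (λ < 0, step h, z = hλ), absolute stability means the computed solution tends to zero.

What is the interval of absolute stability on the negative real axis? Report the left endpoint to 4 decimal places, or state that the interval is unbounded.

On y'=λy, z=hλ:
  y_{n+1} = y_n + z·[2/3·y_n + 1/3·y_{n+1}] ⇒ (1 − 1/3z)y_{n+1} = (1 + 2/3z)y_n
  Hence R(z) = (1 + 2/3z)/(1 − 1/3z).

Boundary: |R(x)|=1, x<0.
x=-1.47: |R|=0.0134
R=−1: 1+2/3x = −1+1/3x ⇒ -1/3x=2 ⇒ x=2/(-1/3)=-6.0000
Confirm numerically:
  x=-5.223: |R|=0.90551 <1
  x=-4.467: |R|=0.79470 <1
  x=-2.548: |R|=0.37779 <1
  x=-6.536: |R|=1.05621 >1
  x=-6.524: |R|=1.05502 >1
So |R|<1 on (-6.0000, 0).

z∈(-6.0000,0).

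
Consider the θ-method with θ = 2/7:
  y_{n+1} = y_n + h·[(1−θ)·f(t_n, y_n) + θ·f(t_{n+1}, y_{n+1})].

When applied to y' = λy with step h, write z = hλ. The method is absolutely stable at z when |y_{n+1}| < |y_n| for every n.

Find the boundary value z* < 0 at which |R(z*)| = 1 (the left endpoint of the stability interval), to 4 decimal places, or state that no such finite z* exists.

With y'=λy (z=hλ):
  y_{n+1} = y_n + z·[5/7·y_n + 2/7·y_{n+1}] ⇒ (1 − 2/7z)y_{n+1} = (1 + 5/7z)y_n
  R(z) = (1 + 5/7z)/(1 − 2/7z).

Need |R(x)|<1, x<0.
x=-1.39: |R|=0.0051
R=−1: 1+5/7x = −1+2/7x ⇒ -3/7x=2 ⇒ x=2/(-3/7)=-4.6667
Confirm numerically:
  x=-4.311: |R|=0.93170 <1
  x=-4.169: |R|=0.90266 <1
  x=-3.230: |R|=0.67979 <1
  x=-3.112: |R|=0.64731 <1
  x=-5.163: |R|=1.08594 >1
  x=-4.874: |R|=1.03714 >1
  x=-4.772: |R|=1.01910 >1
So |R|<1 on (-4.6667, 0).

left endpoint -4.6667.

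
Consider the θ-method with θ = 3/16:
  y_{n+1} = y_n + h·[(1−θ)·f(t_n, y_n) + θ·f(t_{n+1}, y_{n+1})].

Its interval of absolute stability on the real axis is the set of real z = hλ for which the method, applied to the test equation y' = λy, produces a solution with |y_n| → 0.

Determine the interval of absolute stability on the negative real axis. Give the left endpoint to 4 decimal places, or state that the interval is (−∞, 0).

With y'=λy (z=hλ):
  y_{n+1} = y_n + z·[13/16·y_n + 3/16·y_{n+1}] ⇒ (1 − 3/16z)y_{n+1} = (1 + 13/16z)y_n
  ⇒ R(z) = (1 + 13/16z)/(1 − 3/16z).

Find x<0 with |R(x)|<1.
x=-1.16: |R|=0.0472
R=−1: 1+13/16x = −1+3/16x ⇒ -5/8x=2 ⇒ x=2/(-5/8)=-3.2000
Confirm numerically:
  x=-2.147: |R|=0.53077 <1
  x=-2.138: |R|=0.52619 <1
  x=-1.794: |R|=0.34244 <1
  x=-1.321: |R|=0.05876 <1
  x=-3.509: |R|=1.11649 >1
  x=-3.254: |R|=1.02096 >1
Stable set (-3.2000, 0).

(-3.2000, 0).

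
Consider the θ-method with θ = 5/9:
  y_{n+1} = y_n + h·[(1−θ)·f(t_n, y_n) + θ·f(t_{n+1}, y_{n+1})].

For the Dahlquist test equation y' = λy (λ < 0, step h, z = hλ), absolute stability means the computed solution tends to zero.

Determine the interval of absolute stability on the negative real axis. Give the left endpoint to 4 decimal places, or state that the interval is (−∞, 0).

Test eqn y'=λy, z=hλ:
  y_{n+1} = y_n + z·[4/9·y_n + 5/9·y_{n+1}] ⇒ (1 − 5/9z)y_{n+1} = (1 + 4/9z)y_n
  R(z) = (1 + 4/9z)/(1 − 5/9z).

Boundary: |R(x)|=1, x<0.
x=-1.67: |R|=0.1337
x=-2: |R|=0.0526
x=-10: |R|=0.5254
x=-100: |R|=0.7682
θ=5/9≥1/2 ⇒ |1+4/9x|<|1−5/9x| ∀x<0 ⇒ interval (−∞,0).

unbounded; (−∞, 0).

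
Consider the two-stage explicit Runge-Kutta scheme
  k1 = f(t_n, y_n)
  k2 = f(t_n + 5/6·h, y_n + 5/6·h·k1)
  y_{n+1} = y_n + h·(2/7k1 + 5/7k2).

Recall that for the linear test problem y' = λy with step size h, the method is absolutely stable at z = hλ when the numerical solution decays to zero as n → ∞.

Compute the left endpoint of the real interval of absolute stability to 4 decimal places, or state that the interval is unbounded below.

z* = -1.6800.

Test eqn y'=λy, z=hλ:
  k1=λy_n ⇒ h·k1=z·y_n;  k2=λ(1+5/6z)y_n ⇒ h·k2=z(1+5/6z)y_n
  y_{n+1}/y_n = 1 + 2/7z + 5/7z(1+5/6z) = 1 + z + 25/42z²
  Hence R(z) = 1 + z + 25/42z².

Boundary: |R(x)|=1, x<0.
x=-0.65: |R|=0.6015
R=1: x+25/42x²=0 ⇒ x=−42/25=-1.6800; min R=1−1/(4·25/42)=0.5800>−1
Confirm numerically:
  x=-1.391: |R|=0.76071 <1
  x=-1.207: |R|=0.66017 <1
  x=-1.109: |R|=0.62307 <1
  x=-2.277: |R|=1.80915 >1
  x=-1.808: |R|=1.13775 >1
Stable set (-1.6800, 0).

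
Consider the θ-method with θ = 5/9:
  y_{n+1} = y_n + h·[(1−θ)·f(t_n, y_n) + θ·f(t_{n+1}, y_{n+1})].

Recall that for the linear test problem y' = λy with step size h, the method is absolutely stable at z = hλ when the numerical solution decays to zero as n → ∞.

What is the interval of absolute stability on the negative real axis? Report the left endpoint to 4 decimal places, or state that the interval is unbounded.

Set f=λy, z=hλ:
  y_{n+1} = y_n + z·[4/9·y_n + 5/9·y_{n+1}] ⇒ (1 − 5/9z)y_{n+1} = (1 + 4/9z)y_n
  so R(z) = (1 + 4/9z)/(1 − 5/9z).

Find x<0 with |R(x)|<1.
x=-0.8: |R|=0.4462
x=-2: |R|=0.0526
x=-10: |R|=0.5254
x=-100: |R|=0.7682
θ=5/9≥1/2 ⇒ |1+4/9x|<|1−5/9x| ∀x<0 ⇒ interval (−∞,0).

unbounded; (−∞, 0).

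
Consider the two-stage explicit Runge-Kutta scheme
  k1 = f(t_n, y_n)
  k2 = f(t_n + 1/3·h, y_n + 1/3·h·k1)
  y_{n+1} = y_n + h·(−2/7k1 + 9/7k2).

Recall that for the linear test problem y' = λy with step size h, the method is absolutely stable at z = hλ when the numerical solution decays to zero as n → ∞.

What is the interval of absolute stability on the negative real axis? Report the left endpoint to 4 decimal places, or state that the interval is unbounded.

Set f=λy, z=hλ:
  k1=λy_n ⇒ h·k1=z·y_n;  k2=λ(1+1/3z)y_n ⇒ h·k2=z(1+1/3z)y_n
  y_{n+1}/y_n = 1 − 2/7z + 9/7z(1+1/3z) = 1 + z + 3/7z²
  Hence R(z) = 1 + z + 3/7z².

Find x<0 with |R(x)|<1.
x=-1.16: |R|=0.4167
R=1: x+3/7x²=0 ⇒ x=−7/3=-2.3333; min R=1−1/(4·3/7)=0.4167>−1
Confirm numerically:
  x=-1.939: |R|=0.67231 <1
  x=-1.898: |R|=0.64589 <1
  x=-1.854: |R|=0.61914 <1
  x=-1.366: |R|=0.43370 <1
  x=-2.569: |R|=1.25947 >1
  x=-2.372: |R|=1.03931 >1
Stable set (-2.3333, 0).

(-2.3333, 0).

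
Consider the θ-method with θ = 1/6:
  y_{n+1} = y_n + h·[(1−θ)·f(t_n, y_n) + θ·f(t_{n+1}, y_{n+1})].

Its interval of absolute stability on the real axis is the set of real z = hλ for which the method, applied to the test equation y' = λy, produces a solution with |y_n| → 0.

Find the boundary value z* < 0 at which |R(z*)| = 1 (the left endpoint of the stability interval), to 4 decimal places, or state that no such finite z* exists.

left endpoint -3.0000.

On y'=λy, z=hλ:
  y_{n+1} = y_n + z·[5/6·y_n + 1/6·y_{n+1}] ⇒ (1 − 1/6z)y_{n+1} = (1 + 5/6z)y_n
  ⇒ R(z) = (1 + 5/6z)/(1 − 1/6z).

Find x<0 with |R(x)|<1.
x=-0.44: |R|=0.5901
R=−1: 1+5/6x = −1+1/6x ⇒ -2/3x=2 ⇒ x=2/(-2/3)=-3.0000
Confirm numerically:
  x=-2.663: |R|=0.84440 <1
  x=-2.641: |R|=0.83382 <1
  x=-2.273: |R|=0.64850 <1
  x=-1.335: |R|=0.09202 <1
  x=-3.562: |R|=1.23510 >1
  x=-3.449: |R|=1.19007 >1
  x=-3.382: |R|=1.16287 >1
Stable set (-3.0000, 0).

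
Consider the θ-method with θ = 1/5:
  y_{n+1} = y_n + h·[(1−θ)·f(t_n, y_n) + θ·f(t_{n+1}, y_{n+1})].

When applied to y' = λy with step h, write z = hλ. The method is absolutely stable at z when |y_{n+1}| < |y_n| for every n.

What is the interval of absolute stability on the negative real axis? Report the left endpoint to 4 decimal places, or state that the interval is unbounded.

Test eqn y'=λy, z=hλ:
  y_{n+1} = y_n + z·[4/5·y_n + 1/5·y_{n+1}] ⇒ (1 − 1/5z)y_{n+1} = (1 + 4/5z)y_n
  so R(z) = (1 + 4/5z)/(1 − 1/5z).

Find x<0 with |R(x)|<1.
x=-0.33: |R|=0.6904
R=−1: 1+4/5x = −1+1/5x ⇒ -3/5x=2 ⇒ x=2/(-3/5)=-3.3333
Confirm numerically:
  x=-3.201: |R|=0.95159 <1
  x=-3.189: |R|=0.94712 <1
  x=-2.056: |R|=0.45692 <1
  x=-1.748: |R|=0.29520 <1
  x=-3.551: |R|=1.07637 >1
  x=-3.430: |R|=1.03440 >1
So |R|<1 on (-3.3333, 0).

(-3.3333, 0).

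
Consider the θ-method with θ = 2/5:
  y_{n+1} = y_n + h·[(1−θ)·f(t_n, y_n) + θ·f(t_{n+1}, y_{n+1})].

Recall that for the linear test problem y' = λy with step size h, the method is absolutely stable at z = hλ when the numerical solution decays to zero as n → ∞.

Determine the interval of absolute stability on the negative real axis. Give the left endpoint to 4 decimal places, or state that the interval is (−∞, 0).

z∈(-10.0000,0).

On y'=λy, z=hλ:
  y_{n+1} = y_n + z·[3/5·y_n + 2/5·y_{n+1}] ⇒ (1 − 2/5z)y_{n+1} = (1 + 3/5z)y_n
  Hence R(z) = (1 + 3/5z)/(1 − 2/5z).

Boundary: |R(x)|=1, x<0.
x=-0.68: |R|=0.4654
R=−1: 1+3/5x = −1+2/5x ⇒ -1/5x=2 ⇒ x=2/(-1/5)=-10.0000
Confirm numerically:
  x=-7.868: |R|=0.89718 <1
  x=-6.973: |R|=0.84023 <1
  x=-5.785: |R|=0.74562 <1
  x=-10.360: |R|=1.01400 >1
  x=-10.138: |R|=1.00546 >1
  x=-10.082: |R|=1.00326 >1
Stable set (-10.0000, 0).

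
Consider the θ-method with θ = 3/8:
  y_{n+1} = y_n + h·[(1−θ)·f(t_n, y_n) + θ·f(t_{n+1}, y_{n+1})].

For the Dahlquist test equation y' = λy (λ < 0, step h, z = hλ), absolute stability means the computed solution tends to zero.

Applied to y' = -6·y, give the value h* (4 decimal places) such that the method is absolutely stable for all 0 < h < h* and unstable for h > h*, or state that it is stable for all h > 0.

On y'=λy, z=hλ:
  y_{n+1} = y_n + z·[5/8·y_n + 3/8·y_{n+1}] ⇒ (1 − 3/8z)y_{n+1} = (1 + 5/8z)y_n
  ⇒ R(z) = (1 + 5/8z)/(1 − 3/8z).

Boundary: |R(x)|=1, x<0.
x=-1.49: |R|=0.0441
R=−1: 1+5/8x = −1+3/8x ⇒ -1/4x=2 ⇒ x=2/(-1/4)=-8.0000
Confirm numerically:
  x=-7.512: |R|=0.96804 <1
  x=-7.350: |R|=0.95674 <1
  x=-4.627: |R|=0.69170 <1
  x=-3.879: |R|=0.58028 <1
  x=-8.559: |R|=1.03320 >1
  x=-8.342: |R|=1.02071 >1
So |R|<1 on (-8.0000, 0).

(-8.0000,0); λ=-6 ⇒ h* = (8)/6 = 1.3333.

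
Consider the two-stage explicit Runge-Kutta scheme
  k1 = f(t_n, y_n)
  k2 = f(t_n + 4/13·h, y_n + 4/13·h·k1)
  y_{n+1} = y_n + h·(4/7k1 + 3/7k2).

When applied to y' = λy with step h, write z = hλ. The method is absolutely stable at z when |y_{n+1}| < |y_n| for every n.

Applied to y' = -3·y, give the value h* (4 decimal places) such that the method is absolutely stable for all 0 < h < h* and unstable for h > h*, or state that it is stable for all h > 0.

(-7.5833,0); λ=-3 ⇒ h* = (91/12)/3 = 2.5278.

Test eqn y'=λy, z=hλ:
  k1=λy_n ⇒ h·k1=z·y_n;  k2=λ(1+4/13z)y_n ⇒ h·k2=z(1+4/13z)y_n
  y_{n+1}/y_n = 1 + 4/7z + 3/7z(1+4/13z) = 1 + z + 12/91z²
  R(z) = 1 + z + 12/91z².

Boundary: |R(x)|=1, x<0.
x=-0.76: |R|=0.3162
R=1: x+12/91x²=0 ⇒ x=−91/12=-7.5833; min R=1−1/(4·12/91)=-0.8958>−1
Confirm numerically:
  x=-7.117: |R|=0.56234 <1
  x=-4.842: |R|=0.75036 <1
  x=-4.623: |R|=0.80470 <1
  x=-8.136: |R|=1.59294 >1
  x=-7.983: |R|=1.42073 >1
So |R|<1 on (-7.5833, 0).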